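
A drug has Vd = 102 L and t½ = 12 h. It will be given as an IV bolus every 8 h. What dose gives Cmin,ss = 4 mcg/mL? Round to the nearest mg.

τ/t½ = 8/12 ≈ 0.66667, so f = (1/2)^(8/12) ≈ 0.629961.
Cmin,ss = (D/Vd)·f/(1−f), so D = Cmin,ss·Vd·(1−f)/f.
D = 4 × 102 × (1−f)/f ≈ 4 × 102 × 0.58740 ≈ 239.66 mg.

240 mg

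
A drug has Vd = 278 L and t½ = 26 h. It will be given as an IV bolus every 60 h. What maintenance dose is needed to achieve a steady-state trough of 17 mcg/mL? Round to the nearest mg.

18672 mg

τ/t½ = 60/26 ≈ 2.3077, so f = (1/2)^(60/26) ≈ 0.201983.
Cmin,ss = (D/Vd)·f/(1−f), so D = Cmin,ss·Vd·(1−f)/f.
D = 17 × 278 × (1−f)/f ≈ 17 × 278 × 3.95091 ≈ 18672.00 mg.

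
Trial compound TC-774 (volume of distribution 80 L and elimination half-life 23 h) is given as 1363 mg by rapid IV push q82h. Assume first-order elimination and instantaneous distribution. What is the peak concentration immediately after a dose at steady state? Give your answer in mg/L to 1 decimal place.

k = ln2/t½ = ln2/23 ≈ 0.030137 h⁻¹; fraction remaining f = e^(−kτ) = e^(−0.030137×82) ≈ 0.0845.
At steady state, accumulation factor R = 1/(1 − e^(−kτ)) ≈ 1.0923.
Single-dose peak C₀ = D/Vd = 1363/80 ≈ 17.038 mg/L.
Steady-state peak Cmax,ss = C₀·R ≈ 17.038 × 1.0923 ≈ 18.611 mg/L.

18.6 mg/L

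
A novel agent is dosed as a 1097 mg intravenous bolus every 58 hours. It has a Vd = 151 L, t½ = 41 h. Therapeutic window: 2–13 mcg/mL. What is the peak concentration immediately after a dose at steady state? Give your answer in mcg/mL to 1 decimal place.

τ/t½ = 58/41 ≈ 1.4146, so fraction remaining f = (1/2)^(58/41) ≈ 0.3751.
Accumulation ratio R = 1/(1 − f) ≈ 1/0.6249 ≈ 1.6003.
Single-dose peak C₀ = D/Vd = 1097/151 ≈ 7.265 mcg/mL.
Steady-state peak Cmax,ss = C₀·R ≈ 7.265 × 1.6003 ≈ 11.626 mcg/mL.
Peak 11.6 mcg/mL vs MTC 13 mcg/mL: below toxic threshold.

11.6 mcg/mL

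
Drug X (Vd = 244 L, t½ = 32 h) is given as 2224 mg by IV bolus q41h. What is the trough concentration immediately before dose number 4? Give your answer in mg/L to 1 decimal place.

f = (1/2)^(τ/t½) = (1/2)^(41/32) ≈ 0.4114.
C₀ = D/Vd = 2224/244 ≈ 9.115 mg/L.
Before the 4th dose, 3 doses have been given. Superposition: Cmin = C₀·(f + f² + … + f^3).
≈ 9.115 × (0.4114 + 0.1692 + 0.0696) ≈ 9.115 × 0.6502 ≈ 5.927 mg/L.

5.9 mg/L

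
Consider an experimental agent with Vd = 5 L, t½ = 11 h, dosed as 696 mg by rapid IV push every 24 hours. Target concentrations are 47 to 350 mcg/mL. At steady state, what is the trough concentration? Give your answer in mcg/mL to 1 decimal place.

39.4 mcg/mL

Over one 24-h interval, 24/11 ≈ 2.1818 half-lives elapse, leaving f ≈ 0.2204 of each dose.
Each bolus raises the concentration by D/Vd = 696/5 ≈ 139.200 mcg/mL.
Steady-state trough Cmin,ss = C₀·f/(1−f) ≈ 139.200 × 0.2204/0.7796 ≈ 39.353 mcg/mL.
Trough 39.4 mcg/mL vs MEC 47 mcg/mL: subtherapeutic.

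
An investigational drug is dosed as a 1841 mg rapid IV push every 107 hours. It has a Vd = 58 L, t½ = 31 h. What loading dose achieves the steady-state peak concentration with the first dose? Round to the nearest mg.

f = (1/2)^(107/31) ≈ 0.091403; accumulation ratio R = 1/(1−f) ≈ 1.10060.
Loading dose to hit Cmax,ss on first dose: D_load = D_maint·R ≈ 1841 × 1.10060 ≈ 2026.20 mg.

2026 mg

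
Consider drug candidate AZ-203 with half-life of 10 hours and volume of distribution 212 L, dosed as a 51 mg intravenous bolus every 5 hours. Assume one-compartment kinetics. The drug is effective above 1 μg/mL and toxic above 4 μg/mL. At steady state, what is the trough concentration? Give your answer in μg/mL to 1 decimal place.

k = ln2/t½ = ln2/10 ≈ 0.069315 h⁻¹; fraction remaining f = e^(−kτ) = e^(−0.069315×5) ≈ 0.7071.
Single-dose peak C₀ = D/Vd = 51/212 ≈ 0.241 μg/mL.
Steady-state trough Cmin,ss = C₀·f/(1−f) ≈ 0.241 × 0.7071/0.2929 ≈ 0.582 μg/mL.
Trough 0.6 μg/mL vs MEC 1 μg/mL: subtherapeutic.

0.6 μg/mL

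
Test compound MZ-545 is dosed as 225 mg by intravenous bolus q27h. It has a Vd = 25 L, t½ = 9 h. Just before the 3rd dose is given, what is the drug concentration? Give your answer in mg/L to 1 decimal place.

1.3 mg/L

f = (1/2)^(τ/t½) = (1/2)^(27/9) ≈ 0.1250.
C₀ = D/Vd = 225/25 ≈ 9.000 mg/L.
Before the 3rd dose, 2 doses have been given. Superposition: Cmin = C₀·(f + f²).
≈ 9.000 × (0.1250 + 0.0156) ≈ 9.000 × 0.1406 ≈ 1.265 mg/L.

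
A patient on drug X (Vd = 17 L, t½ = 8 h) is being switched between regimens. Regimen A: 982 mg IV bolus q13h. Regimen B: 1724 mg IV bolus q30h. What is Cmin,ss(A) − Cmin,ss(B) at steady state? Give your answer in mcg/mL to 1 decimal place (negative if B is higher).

19.6 mcg/mL

Regimen A: f = (1/2)^(13/8) ≈ 0.3242; Cmin,ss = (982/17)·f/(1−f) ≈ 27.711 mcg/mL.
Regimen B: f = (1/2)^(30/8) ≈ 0.0743; Cmin,ss = (1724/17)·f/(1−f) ≈ 8.140 mcg/mL.
Difference ≈ 27.711 − 8.140 ≈ 19.571 mcg/mL.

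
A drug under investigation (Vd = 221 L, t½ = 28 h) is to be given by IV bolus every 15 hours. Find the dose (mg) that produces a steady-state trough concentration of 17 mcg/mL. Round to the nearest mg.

1689 mg

τ/t½ = 15/28 ≈ 0.53571, so f = (1/2)^(15/28) ≈ 0.689817.
Cmin,ss = (D/Vd)·f/(1−f), so D = Cmin,ss·Vd·(1−f)/f.
D = 17 × 221 × (1−f)/f ≈ 17 × 221 × 0.44966 ≈ 1689.37 mg.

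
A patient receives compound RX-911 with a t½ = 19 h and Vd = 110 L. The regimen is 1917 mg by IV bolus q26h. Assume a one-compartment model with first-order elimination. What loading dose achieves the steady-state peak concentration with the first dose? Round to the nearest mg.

f = (1/2)^(26/19) ≈ 0.387315; accumulation ratio R = 1/(1−f) ≈ 1.63216.
Loading dose to hit Cmax,ss on first dose: D_load = D_maint·R ≈ 1917 × 1.63216 ≈ 3128.85 mg.

3129 mg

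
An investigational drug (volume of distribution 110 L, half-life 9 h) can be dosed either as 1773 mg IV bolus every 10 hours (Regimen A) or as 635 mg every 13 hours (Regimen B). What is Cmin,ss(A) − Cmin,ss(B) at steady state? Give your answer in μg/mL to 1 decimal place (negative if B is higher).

Regimen A: f = (1/2)^(10/9) ≈ 0.4629; Cmin,ss = (1773/110)·f/(1−f) ≈ 13.891 μg/mL.
Regimen B: f = (1/2)^(13/9) ≈ 0.3674; Cmin,ss = (635/110)·f/(1−f) ≈ 3.353 μg/mL.
Difference ≈ 13.891 − 3.353 ≈ 10.538 μg/mL.

10.5 μg/mL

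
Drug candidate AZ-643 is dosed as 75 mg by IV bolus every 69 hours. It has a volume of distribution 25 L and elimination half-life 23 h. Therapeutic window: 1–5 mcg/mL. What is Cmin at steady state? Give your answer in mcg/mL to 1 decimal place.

τ = 69 h = 3 half-lives, so f = (1/2)^3 = 0.125.
Accumulation ratio R = 1/(1 − f) = 1/0.875 = 8/7.
Single-dose peak C₀ = D/Vd = 75/25 = 3 mcg/mL.
Steady-state peak Cmax,ss = C₀·R = 3 × 8/7 ≈ 3.429 mcg/mL.
Steady-state trough Cmin,ss = Cmax,ss·f ≈ 3.429 × 0.125 ≈ 0.429 mcg/mL.
Trough 0.4 mcg/mL vs MEC 1 mcg/mL: subtherapeutic.

0.4 mcg/mL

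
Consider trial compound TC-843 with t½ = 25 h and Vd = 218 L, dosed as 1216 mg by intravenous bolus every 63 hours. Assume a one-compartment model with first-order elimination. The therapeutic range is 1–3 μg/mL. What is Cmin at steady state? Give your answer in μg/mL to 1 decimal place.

k = ln2/t½ = ln2/25 ≈ 0.027726 h⁻¹; fraction remaining f = e^(−kτ) = e^(−0.027726×63) ≈ 0.1743.
Single-dose peak C₀ = D/Vd = 1216/218 ≈ 5.578 μg/mL.
Steady-state trough Cmin,ss = C₀·f/(1−f) ≈ 5.578 × 0.1743/0.8257 ≈ 1.177 μg/mL.
Trough 1.2 μg/mL vs MEC 1 μg/mL: adequate.

1.2 μg/mL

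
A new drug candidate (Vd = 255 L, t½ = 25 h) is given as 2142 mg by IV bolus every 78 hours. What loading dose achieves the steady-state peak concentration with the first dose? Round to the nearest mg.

f = (1/2)^(78/25) ≈ 0.115023; accumulation ratio R = 1/(1−f) ≈ 1.12997.
Loading dose to hit Cmax,ss on first dose: D_load = D_maint·R ≈ 2142 × 1.12997 ≈ 2420.40 mg.

2420 mg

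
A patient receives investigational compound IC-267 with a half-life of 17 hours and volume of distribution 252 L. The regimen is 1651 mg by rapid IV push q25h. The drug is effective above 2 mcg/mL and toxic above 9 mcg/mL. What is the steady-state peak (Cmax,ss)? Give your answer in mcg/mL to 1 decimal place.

10.3 mcg/mL

Over one 25-h interval, 25/17 ≈ 1.4706 half-lives elapse, leaving f ≈ 0.3608 of each dose.
Accumulation ratio R = 1/(1 − f) ≈ 1/0.6392 ≈ 1.5645.
Each bolus raises the concentration by D/Vd = 1651/252 ≈ 6.552 mcg/mL.
Steady-state peak Cmax,ss = C₀·R ≈ 6.552 × 1.5645 ≈ 10.251 mcg/mL.
Peak 10.3 mcg/mL vs MTC 9 mcg/mL: exceeds toxic threshold.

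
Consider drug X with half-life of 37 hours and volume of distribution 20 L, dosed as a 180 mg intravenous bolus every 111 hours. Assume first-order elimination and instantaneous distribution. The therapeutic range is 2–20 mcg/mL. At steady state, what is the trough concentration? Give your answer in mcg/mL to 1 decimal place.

The dosing interval is 3 half-lives, so f = 2^(−3) = 0.125.
At steady state, R = 1/(1 − 0.125) = 8/7.
Single-dose peak C₀ = D/Vd = 180/20 = 9 mcg/mL.
Steady-state peak Cmax,ss = C₀·R = 9 × 8/7 ≈ 10.286 mcg/mL.
Steady-state trough Cmin,ss = Cmax,ss·f ≈ 10.286 × 0.125 ≈ 1.286 mcg/mL.
Trough 1.3 mcg/mL vs MEC 2 mcg/mL: subtherapeutic.

1.3 mcg/mL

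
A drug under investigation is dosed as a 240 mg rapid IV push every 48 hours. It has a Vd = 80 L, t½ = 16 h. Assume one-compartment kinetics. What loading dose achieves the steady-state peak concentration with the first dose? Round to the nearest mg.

f = (1/2)^(48/16) ≈ 0.125000; accumulation ratio R = 1/(1−f) ≈ 1.14286.
Loading dose to hit Cmax,ss on first dose: D_load = D_maint·R ≈ 240 × 1.14286 ≈ 274.29 mg.

274 mg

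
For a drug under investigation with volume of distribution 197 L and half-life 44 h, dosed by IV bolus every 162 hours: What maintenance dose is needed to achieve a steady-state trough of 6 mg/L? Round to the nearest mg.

13987 mg

τ/t½ = 162/44 ≈ 3.6818, so f = (1/2)^(162/44) ≈ 0.077922.
Cmin,ss = (D/Vd)·f/(1−f), so D = Cmin,ss·Vd·(1−f)/f.
D = 6 × 197 × (1−f)/f ≈ 6 × 197 × 11.83335 ≈ 13987.02 mg.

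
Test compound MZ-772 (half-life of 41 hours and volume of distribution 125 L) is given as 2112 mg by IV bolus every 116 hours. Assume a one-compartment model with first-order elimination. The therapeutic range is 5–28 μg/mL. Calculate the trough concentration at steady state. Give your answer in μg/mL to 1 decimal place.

k = ln2/t½ = ln2/41 ≈ 0.016906 h⁻¹; fraction remaining f = e^(−kτ) = e^(−0.016906×116) ≈ 0.1407.
Each bolus raises the concentration by D/Vd = 2112/125 ≈ 16.896 μg/mL.
Steady-state trough Cmin,ss = C₀·f/(1−f) ≈ 16.896 × 0.1407/0.8593 ≈ 2.767 μg/mL.
Trough 2.8 μg/mL vs MEC 5 μg/mL: subtherapeutic.

2.8 μg/mL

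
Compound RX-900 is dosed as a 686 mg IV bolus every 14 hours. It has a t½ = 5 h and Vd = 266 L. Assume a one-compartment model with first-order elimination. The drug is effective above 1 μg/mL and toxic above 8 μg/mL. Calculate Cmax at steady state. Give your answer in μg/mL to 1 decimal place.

τ/t½ = 14/5 ≈ 2.8, so fraction remaining f = (1/2)^(14/5) ≈ 0.1436.
Accumulation ratio R = 1/(1 − f) ≈ 1/0.8564 ≈ 1.1677.
Single-dose peak C₀ = D/Vd = 686/266 ≈ 2.579 μg/mL.
Steady-state peak Cmax,ss = C₀·R ≈ 2.579 × 1.1677 ≈ 3.011 μg/mL.
Peak 3.0 μg/mL vs MTC 8 μg/mL: below toxic threshold.

3.0 μg/mL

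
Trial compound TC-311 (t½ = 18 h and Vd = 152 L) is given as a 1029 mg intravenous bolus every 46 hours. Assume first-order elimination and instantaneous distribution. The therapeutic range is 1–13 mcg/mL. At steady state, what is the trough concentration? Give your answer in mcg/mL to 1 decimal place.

Over one 46-h interval, 46/18 ≈ 2.5556 half-lives elapse, leaving f ≈ 0.1701 of each dose.
Each bolus raises the concentration by D/Vd = 1029/152 ≈ 6.770 mcg/mL.
Steady-state trough Cmin,ss = C₀·f/(1−f) ≈ 6.770 × 0.1701/0.8299 ≈ 1.388 mcg/mL.
Trough 1.4 mcg/mL vs MEC 1 mcg/mL: adequate.

1.4 mcg/mL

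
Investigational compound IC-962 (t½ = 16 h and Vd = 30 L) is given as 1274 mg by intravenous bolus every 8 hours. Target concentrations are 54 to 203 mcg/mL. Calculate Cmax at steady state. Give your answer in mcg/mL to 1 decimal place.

k = ln2/t½ = ln2/16 ≈ 0.043322 h⁻¹; fraction remaining f = e^(−kτ) = e^(−0.043322×8) ≈ 0.7071.
Accumulation ratio R = 1/(1 − f) ≈ 1/0.2929 ≈ 3.4141.
Single-dose peak C₀ = D/Vd = 1274/30 ≈ 42.467 mcg/mL.
Steady-state peak Cmax,ss = C₀·R ≈ 42.467 × 3.4141 ≈ 144.987 mcg/mL.
Peak 145.0 mcg/mL vs MTC 203 mcg/mL: below toxic threshold.

145.0 mcg/mL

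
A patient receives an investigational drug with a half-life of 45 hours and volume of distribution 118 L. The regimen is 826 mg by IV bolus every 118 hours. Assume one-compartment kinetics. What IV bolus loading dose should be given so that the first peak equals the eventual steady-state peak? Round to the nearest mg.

f = (1/2)^(118/45) ≈ 0.162417; accumulation ratio R = 1/(1−f) ≈ 1.19391.
Loading dose to hit Cmax,ss on first dose: D_load = D_maint·R ≈ 826 × 1.19391 ≈ 986.17 mg.

986 mg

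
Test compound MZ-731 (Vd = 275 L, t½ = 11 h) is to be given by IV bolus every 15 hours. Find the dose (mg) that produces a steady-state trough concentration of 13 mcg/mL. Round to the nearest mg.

5625 mg

τ/t½ = 15/11 ≈ 1.3636, so f = (1/2)^(15/11) ≈ 0.388602.
Cmin,ss = (D/Vd)·f/(1−f), so D = Cmin,ss·Vd·(1−f)/f.
D = 13 × 275 × (1−f)/f ≈ 13 × 275 × 1.57333 ≈ 5624.65 mg.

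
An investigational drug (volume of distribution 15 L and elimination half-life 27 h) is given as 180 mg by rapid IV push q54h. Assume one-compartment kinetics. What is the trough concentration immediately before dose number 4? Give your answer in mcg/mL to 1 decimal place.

3.9 mcg/mL

f = (1/2)^(τ/t½) = (1/2)^(54/27) ≈ 0.2500.
C₀ = D/Vd = 180/15 ≈ 12.000 mcg/mL.
Before the 4th dose, 3 doses have been given. Superposition: Cmin = C₀·(f + f² + … + f^3).
≈ 12.000 × (0.2500 + 0.0625 + 0.0156) ≈ 12.000 × 0.3281 ≈ 3.937 mcg/mL.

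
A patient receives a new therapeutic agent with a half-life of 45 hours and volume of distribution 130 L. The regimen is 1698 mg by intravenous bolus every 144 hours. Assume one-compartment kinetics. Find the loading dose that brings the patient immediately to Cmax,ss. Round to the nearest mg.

f = (1/2)^(144/45) ≈ 0.108819; accumulation ratio R = 1/(1−f) ≈ 1.12211.
Loading dose to hit Cmax,ss on first dose: D_load = D_maint·R ≈ 1698 × 1.12211 ≈ 1905.34 mg.

1905 mg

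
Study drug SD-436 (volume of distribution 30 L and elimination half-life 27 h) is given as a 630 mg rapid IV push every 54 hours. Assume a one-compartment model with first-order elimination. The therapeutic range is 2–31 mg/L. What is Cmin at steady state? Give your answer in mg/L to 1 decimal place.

The dosing interval is 2 half-lives, so f = 2^(−2) = 0.25.
Accumulation ratio R = 1/(1 − f) = 1/0.75 = 4/3.
Single-dose peak C₀ = D/Vd = 630/30 = 21 mg/L.
Steady-state peak Cmax,ss = C₀·R = 21 × 4/3 ≈ 28.000 mg/L.
Steady-state trough Cmin,ss = Cmax,ss·f ≈ 28.000 × 0.25 ≈ 7.000 mg/L.
Trough 7.0 mg/L vs MEC 2 mg/L: adequate.

7.0 mg/L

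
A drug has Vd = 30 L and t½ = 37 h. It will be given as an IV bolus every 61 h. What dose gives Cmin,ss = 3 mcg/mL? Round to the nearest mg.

192 mg

τ/t½ = 61/37 ≈ 1.6486, so f = (1/2)^(61/37) ≈ 0.318939.
Cmin,ss = (D/Vd)·f/(1−f), so D = Cmin,ss·Vd·(1−f)/f.
D = 3 × 30 × (1−f)/f ≈ 3 × 30 × 2.13540 ≈ 192.19 mg.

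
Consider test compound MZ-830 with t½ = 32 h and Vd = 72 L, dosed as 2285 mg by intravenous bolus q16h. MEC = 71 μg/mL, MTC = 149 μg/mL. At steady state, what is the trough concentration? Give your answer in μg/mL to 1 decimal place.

76.6 μg/mL

τ/t½ = 16/32 ≈ 0.5, so fraction remaining f = (1/2)^(16/32) ≈ 0.7071.
Single-dose peak C₀ = D/Vd = 2285/72 ≈ 31.736 μg/mL.
Steady-state trough Cmin,ss = C₀·f/(1−f) ≈ 31.736 × 0.7071/0.2929 ≈ 76.615 μg/mL.
Trough 76.6 μg/mL vs MEC 71 μg/mL: adequate.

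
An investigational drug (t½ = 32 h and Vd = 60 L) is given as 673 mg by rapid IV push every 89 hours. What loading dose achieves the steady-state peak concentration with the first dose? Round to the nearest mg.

788 mg

f = (1/2)^(89/32) ≈ 0.145466; accumulation ratio R = 1/(1−f) ≈ 1.17023.
Loading dose to hit Cmax,ss on first dose: D_load = D_maint·R ≈ 673 × 1.17023 ≈ 787.56 mg.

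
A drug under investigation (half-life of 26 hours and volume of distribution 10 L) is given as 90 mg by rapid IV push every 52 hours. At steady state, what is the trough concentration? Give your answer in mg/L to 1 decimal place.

3.0 mg/L

τ = 52 h = 2 half-lives, so f = (1/2)^2 = 0.25.
Accumulation ratio R = 1/(1 − f) = 1/0.75 = 4/3.
Single-dose peak C₀ = D/Vd = 90/10 = 9 mg/L.
Steady-state peak Cmax,ss = C₀·R = 9 × 4/3 ≈ 12.000 mg/L.
Steady-state trough Cmin,ss = Cmax,ss·f ≈ 12.000 × 0.25 ≈ 3.000 mg/L.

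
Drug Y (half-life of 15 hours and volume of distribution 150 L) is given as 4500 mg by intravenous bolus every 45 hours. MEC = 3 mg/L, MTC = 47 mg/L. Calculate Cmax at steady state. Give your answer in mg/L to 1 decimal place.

τ = 45 h = 3 half-lives, so f = (1/2)^3 = 0.125.
Accumulation ratio R = 1/(1 − f) = 1/0.875 = 8/7.
Single-dose peak C₀ = D/Vd = 4500/150 = 30 mg/L.
Steady-state peak Cmax,ss = C₀·R = 30 × 8/7 ≈ 34.286 mg/L.
Peak 34.3 mg/L vs MTC 47 mg/L: below toxic threshold.

34.3 mg/L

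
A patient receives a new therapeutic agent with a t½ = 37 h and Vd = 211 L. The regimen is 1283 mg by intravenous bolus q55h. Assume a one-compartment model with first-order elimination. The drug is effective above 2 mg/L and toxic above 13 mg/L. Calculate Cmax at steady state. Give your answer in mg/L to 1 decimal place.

9.5 mg/L

Over one 55-h interval, 55/37 ≈ 1.4865 half-lives elapse, leaving f ≈ 0.3569 of each dose.
At steady state, accumulation factor R = 1/(1 − e^(−kτ)) ≈ 1.5550.
Each bolus raises the concentration by D/Vd = 1283/211 ≈ 6.081 mg/L.
Steady-state peak Cmax,ss = C₀·R ≈ 6.081 × 1.5550 ≈ 9.456 mg/L.
Peak 9.5 mg/L vs MTC 13 mg/L: below toxic threshold.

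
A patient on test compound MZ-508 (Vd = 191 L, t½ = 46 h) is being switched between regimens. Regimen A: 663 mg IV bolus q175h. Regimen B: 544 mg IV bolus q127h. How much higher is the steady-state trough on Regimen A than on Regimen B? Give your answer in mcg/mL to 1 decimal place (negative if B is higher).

Regimen A: f = (1/2)^(175/46) ≈ 0.0716; Cmin,ss = (663/191)·f/(1−f) ≈ 0.268 mcg/mL.
Regimen B: f = (1/2)^(127/46) ≈ 0.1475; Cmin,ss = (544/191)·f/(1−f) ≈ 0.493 mcg/mL.
Difference ≈ 0.268 − 0.493 ≈ -0.225 mcg/mL.

-0.2 mcg/mL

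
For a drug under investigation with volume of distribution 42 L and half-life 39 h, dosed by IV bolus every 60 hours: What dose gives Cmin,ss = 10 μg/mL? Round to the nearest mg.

τ/t½ = 60/39 ≈ 1.5385, so f = (1/2)^(60/39) ≈ 0.344252.
Cmin,ss = (D/Vd)·f/(1−f), so D = Cmin,ss·Vd·(1−f)/f.
D = 10 × 42 × (1−f)/f ≈ 10 × 42 × 1.90485 ≈ 800.04 mg.

800 mg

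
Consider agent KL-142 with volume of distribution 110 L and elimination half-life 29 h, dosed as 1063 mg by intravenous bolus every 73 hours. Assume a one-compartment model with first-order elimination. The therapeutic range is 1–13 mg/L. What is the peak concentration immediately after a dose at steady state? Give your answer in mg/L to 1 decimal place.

11.7 mg/L

τ/t½ = 73/29 ≈ 2.5172, so fraction remaining f = (1/2)^(73/29) ≈ 0.1747.
At steady state, accumulation factor R = 1/(1 − e^(−kτ)) ≈ 1.2117.
Each bolus raises the concentration by D/Vd = 1063/110 ≈ 9.664 mg/L.
Steady-state peak Cmax,ss = C₀·R ≈ 9.664 × 1.2117 ≈ 11.710 mg/L.
Peak 11.7 mg/L vs MTC 13 mg/L: below toxic threshold.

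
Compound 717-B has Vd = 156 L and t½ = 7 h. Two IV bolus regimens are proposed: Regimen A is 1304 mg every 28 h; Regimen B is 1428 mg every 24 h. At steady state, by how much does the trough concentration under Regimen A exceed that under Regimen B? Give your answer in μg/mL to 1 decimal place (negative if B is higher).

-0.4 μg/mL

Regimen A: f = (1/2)^(28/7) ≈ 0.0625; Cmin,ss = (1304/156)·f/(1−f) ≈ 0.557 μg/mL.
Regimen B: f = (1/2)^(24/7) ≈ 0.0929; Cmin,ss = (1428/156)·f/(1−f) ≈ 0.937 μg/mL.
Difference ≈ 0.557 − 0.937 ≈ -0.380 μg/mL.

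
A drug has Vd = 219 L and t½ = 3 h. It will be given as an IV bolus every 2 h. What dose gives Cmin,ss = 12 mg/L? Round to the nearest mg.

1544 mg

τ/t½ = 2/3 ≈ 0.66667, so f = (1/2)^(2/3) ≈ 0.629961.
Cmin,ss = (D/Vd)·f/(1−f), so D = Cmin,ss·Vd·(1−f)/f.
D = 12 × 219 × (1−f)/f ≈ 12 × 219 × 0.58740 ≈ 1543.69 mg.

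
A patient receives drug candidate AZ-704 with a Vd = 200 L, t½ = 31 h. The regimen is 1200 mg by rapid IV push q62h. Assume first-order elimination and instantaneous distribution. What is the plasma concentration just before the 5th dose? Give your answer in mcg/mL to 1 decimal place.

f = (1/2)^(τ/t½) = (1/2)^(62/31) ≈ 0.2500.
C₀ = D/Vd = 1200/200 ≈ 6.000 mcg/mL.
Before the 5th dose, 4 doses have been given. Superposition: Cmin = C₀·(f + f² + … + f^4).
≈ 6.000 × (0.2500 + 0.0625 + 0.0156 + 0.0039) ≈ 6.000 × 0.3320 ≈ 1.992 mcg/mL.

2.0 mcg/mL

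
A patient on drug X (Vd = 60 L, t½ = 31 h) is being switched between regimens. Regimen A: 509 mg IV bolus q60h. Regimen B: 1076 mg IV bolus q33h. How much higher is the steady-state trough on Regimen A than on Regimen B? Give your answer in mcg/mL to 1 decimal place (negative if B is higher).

-13.4 mcg/mL

Regimen A: f = (1/2)^(60/31) ≈ 0.2614; Cmin,ss = (509/60)·f/(1−f) ≈ 3.002 mcg/mL.
Regimen B: f = (1/2)^(33/31) ≈ 0.4781; Cmin,ss = (1076/60)·f/(1−f) ≈ 16.428 mcg/mL.
Difference ≈ 3.002 − 16.428 ≈ -13.426 mcg/mL.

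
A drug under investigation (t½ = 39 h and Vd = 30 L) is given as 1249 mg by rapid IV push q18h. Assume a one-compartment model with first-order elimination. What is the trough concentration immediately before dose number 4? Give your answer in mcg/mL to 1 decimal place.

f = (1/2)^(τ/t½) = (1/2)^(18/39) ≈ 0.7262.
C₀ = D/Vd = 1249/30 ≈ 41.633 mcg/mL.
Before the 4th dose, 3 doses have been given. Superposition: Cmin = C₀·(f + f² + … + f^3).
≈ 41.633 × (0.7262 + 0.5274 + 0.3830) ≈ 41.633 × 1.6366 ≈ 68.137 mcg/mL.

68.1 mcg/mL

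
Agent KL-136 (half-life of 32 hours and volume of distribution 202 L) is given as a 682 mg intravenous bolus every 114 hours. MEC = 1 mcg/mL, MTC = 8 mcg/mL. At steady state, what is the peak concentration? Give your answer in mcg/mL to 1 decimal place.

Over one 114-h interval, 114/32 ≈ 3.5625 half-lives elapse, leaving f ≈ 0.0846 of each dose.
Accumulation ratio R = 1/(1 − f) ≈ 1/0.9154 ≈ 1.0924.
Each bolus raises the concentration by D/Vd = 682/202 ≈ 3.376 mcg/mL.
Steady-state peak Cmax,ss = C₀·R ≈ 3.376 × 1.0924 ≈ 3.688 mcg/mL.
Peak 3.7 mcg/mL vs MTC 8 mcg/mL: below toxic threshold.

3.7 mcg/mL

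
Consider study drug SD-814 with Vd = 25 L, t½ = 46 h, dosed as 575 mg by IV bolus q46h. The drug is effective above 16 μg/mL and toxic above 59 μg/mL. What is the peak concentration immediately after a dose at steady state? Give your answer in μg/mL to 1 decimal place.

46.0 μg/mL

τ = 46 h = 1 half-life, so f = (1/2)^1 = 0.5.
At steady state, R = 1/(1 − 0.5) = 2/1.
Single-dose peak C₀ = D/Vd = 575/25 = 23 μg/mL.
Steady-state peak Cmax,ss = C₀·R = 23 × 2/1 ≈ 46.000 μg/mL.
Peak 46.0 μg/mL vs MTC 59 μg/mL: below toxic threshold.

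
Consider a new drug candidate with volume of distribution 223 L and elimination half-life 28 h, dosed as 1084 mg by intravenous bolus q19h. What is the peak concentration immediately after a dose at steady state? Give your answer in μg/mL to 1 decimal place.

k = ln2/t½ = ln2/28 ≈ 0.024755 h⁻¹; fraction remaining f = e^(−kτ) = e^(−0.024755×19) ≈ 0.6248.
Accumulation ratio R = 1/(1 − f) ≈ 1/0.3752 ≈ 2.6652.
Each bolus raises the concentration by D/Vd = 1084/223 ≈ 4.861 μg/mL.
Steady-state peak Cmax,ss = C₀·R ≈ 4.861 × 2.6652 ≈ 12.956 μg/mL.

13.0 μg/mL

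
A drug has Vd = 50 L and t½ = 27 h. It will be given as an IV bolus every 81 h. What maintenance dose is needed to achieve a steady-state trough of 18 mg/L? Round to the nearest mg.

τ/t½ = 81/27 ≈ 3, so f = (1/2)^(81/27) ≈ 0.125000.
Cmin,ss = (D/Vd)·f/(1−f), so D = Cmin,ss·Vd·(1−f)/f.
D = 18 × 50 × (1−f)/f ≈ 18 × 50 × 7.00000 ≈ 6300.00 mg.

6300 mg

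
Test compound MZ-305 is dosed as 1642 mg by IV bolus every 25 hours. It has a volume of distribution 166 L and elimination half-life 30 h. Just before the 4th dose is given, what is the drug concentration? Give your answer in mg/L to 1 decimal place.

10.4 mg/L

f = (1/2)^(τ/t½) = (1/2)^(25/30) ≈ 0.5612.
C₀ = D/Vd = 1642/166 ≈ 9.892 mg/L.
Before the 4th dose, 3 doses have been given. Superposition: Cmin = C₀·(f + f² + … + f^3).
≈ 9.892 × (0.5612 + 0.3149 + 0.1767) ≈ 9.892 × 1.0528 ≈ 10.414 mg/L.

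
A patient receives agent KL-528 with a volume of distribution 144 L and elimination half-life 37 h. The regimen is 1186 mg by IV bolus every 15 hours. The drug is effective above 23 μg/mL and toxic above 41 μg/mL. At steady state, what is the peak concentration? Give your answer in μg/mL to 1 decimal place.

33.6 μg/mL

τ/t½ = 15/37 ≈ 0.40541, so fraction remaining f = (1/2)^(15/37) ≈ 0.7550.
At steady state, accumulation factor R = 1/(1 − e^(−kτ)) ≈ 4.0816.
Single-dose peak C₀ = D/Vd = 1186/144 ≈ 8.236 μg/mL.
Steady-state peak Cmax,ss = C₀·R ≈ 8.236 × 4.0816 ≈ 33.616 μg/mL.
Peak 33.6 μg/mL vs MTC 41 μg/mL: below toxic threshold.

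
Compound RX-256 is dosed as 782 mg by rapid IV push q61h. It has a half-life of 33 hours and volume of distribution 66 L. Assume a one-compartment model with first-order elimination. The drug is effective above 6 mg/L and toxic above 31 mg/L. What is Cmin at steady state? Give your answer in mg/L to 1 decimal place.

4.6 mg/L

τ/t½ = 61/33 ≈ 1.8485, so fraction remaining f = (1/2)^(61/33) ≈ 0.2777.
Accumulation ratio R = 1/(1 − f) ≈ 1/0.7223 ≈ 1.3845.
Single-dose peak C₀ = D/Vd = 782/66 ≈ 11.848 mg/L.
Cmax,ss = C₀/(1 − f) ≈ 11.848/0.7223 ≈ 16.403 mg/L.
Steady-state trough Cmin,ss = Cmax,ss·f ≈ 16.403 × 0.2777 ≈ 4.555 mg/L.
Trough 4.6 mg/L vs MEC 6 mg/L: subtherapeutic.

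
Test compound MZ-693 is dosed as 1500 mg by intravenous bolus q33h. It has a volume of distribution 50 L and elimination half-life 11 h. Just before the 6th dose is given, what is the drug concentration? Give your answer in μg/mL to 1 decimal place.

f = (1/2)^(τ/t½) = (1/2)^(33/11) ≈ 0.1250.
C₀ = D/Vd = 1500/50 ≈ 30.000 μg/mL.
Before the 6th dose, 5 doses have been given. Superposition: Cmin = C₀·(f + f² + … + f^5).
≈ 30.000 × (0.1250 + 0.0156 + 0.0020 + 0.0002 + 0.0000) ≈ 30.000 × 0.1428 ≈ 4.284 μg/mL.

4.3 μg/mL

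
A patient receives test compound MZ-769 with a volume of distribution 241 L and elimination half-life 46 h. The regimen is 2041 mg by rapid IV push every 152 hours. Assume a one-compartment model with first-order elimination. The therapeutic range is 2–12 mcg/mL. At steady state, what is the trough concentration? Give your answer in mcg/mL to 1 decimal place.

τ/t½ = 152/46 ≈ 3.3043, so fraction remaining f = (1/2)^(152/46) ≈ 0.1012.
Each bolus raises the concentration by D/Vd = 2041/241 ≈ 8.469 mcg/mL.
Steady-state trough Cmin,ss = C₀·f/(1−f) ≈ 8.469 × 0.1012/0.8988 ≈ 0.954 mcg/mL.
Trough 1.0 mcg/mL vs MEC 2 mcg/mL: subtherapeutic.

1.0 mcg/mL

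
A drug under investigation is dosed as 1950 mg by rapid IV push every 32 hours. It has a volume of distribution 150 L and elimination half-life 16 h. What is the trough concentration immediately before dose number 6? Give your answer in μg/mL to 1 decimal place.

f = (1/2)^(τ/t½) = (1/2)^(32/16) ≈ 0.2500.
C₀ = D/Vd = 1950/150 ≈ 13.000 μg/mL.
Before the 6th dose, 5 doses have been given. Superposition: Cmin = C₀·(f + f² + … + f^5).
≈ 13.000 × (0.2500 + 0.0625 + 0.0156 + 0.0039 + 0.0010) ≈ 13.000 × 0.3330 ≈ 4.329 μg/mL.

4.3 μg/mL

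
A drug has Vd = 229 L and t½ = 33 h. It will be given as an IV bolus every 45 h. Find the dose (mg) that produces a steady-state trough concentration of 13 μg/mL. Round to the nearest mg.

τ/t½ = 45/33 ≈ 1.3636, so f = (1/2)^(45/33) ≈ 0.388602.
Cmin,ss = (D/Vd)·f/(1−f), so D = Cmin,ss·Vd·(1−f)/f.
D = 13 × 229 × (1−f)/f ≈ 13 × 229 × 1.57333 ≈ 4683.80 mg.

4684 mg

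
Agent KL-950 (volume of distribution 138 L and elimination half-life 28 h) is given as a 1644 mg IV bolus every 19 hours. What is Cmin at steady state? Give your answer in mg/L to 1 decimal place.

19.8 mg/L

k = ln2/t½ = ln2/28 ≈ 0.024755 h⁻¹; fraction remaining f = e^(−kτ) = e^(−0.024755×19) ≈ 0.6248.
Single-dose peak C₀ = D/Vd = 1644/138 ≈ 11.913 mg/L.
Steady-state trough Cmin,ss = C₀·f/(1−f) ≈ 11.913 × 0.6248/0.3752 ≈ 19.838 mg/L.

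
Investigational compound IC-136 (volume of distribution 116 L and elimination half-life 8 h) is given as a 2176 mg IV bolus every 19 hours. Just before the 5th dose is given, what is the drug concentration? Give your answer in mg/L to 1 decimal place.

f = (1/2)^(τ/t½) = (1/2)^(19/8) ≈ 0.1928.
C₀ = D/Vd = 2176/116 ≈ 18.759 mg/L.
Before the 5th dose, 4 doses have been given. Superposition: Cmin = C₀·(f + f² + … + f^4).
≈ 18.759 × (0.1928 + 0.0372 + 0.0072 + 0.0014) ≈ 18.759 × 0.2386 ≈ 4.476 mg/L.

4.5 mg/L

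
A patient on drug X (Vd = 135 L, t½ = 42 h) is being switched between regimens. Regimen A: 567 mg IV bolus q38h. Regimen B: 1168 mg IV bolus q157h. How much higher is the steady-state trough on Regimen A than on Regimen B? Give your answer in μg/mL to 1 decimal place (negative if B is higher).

Regimen A: f = (1/2)^(38/42) ≈ 0.5341; Cmin,ss = (567/135)·f/(1−f) ≈ 4.815 μg/mL.
Regimen B: f = (1/2)^(157/42) ≈ 0.0749; Cmin,ss = (1168/135)·f/(1−f) ≈ 0.700 μg/mL.
Difference ≈ 4.815 − 0.700 ≈ 4.115 μg/mL.

4.1 μg/mL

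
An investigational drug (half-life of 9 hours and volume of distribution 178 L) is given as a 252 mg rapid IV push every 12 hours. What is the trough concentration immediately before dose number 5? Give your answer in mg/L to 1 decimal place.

f = (1/2)^(τ/t½) = (1/2)^(12/9) ≈ 0.3969.
C₀ = D/Vd = 252/178 ≈ 1.416 mg/L.
Before the 5th dose, 4 doses have been given. Superposition: Cmin = C₀·(f + f² + … + f^4).
≈ 1.416 × (0.3969 + 0.1575 + 0.0625 + 0.0248) ≈ 1.416 × 0.6417 ≈ 0.909 mg/L.

0.9 mg/L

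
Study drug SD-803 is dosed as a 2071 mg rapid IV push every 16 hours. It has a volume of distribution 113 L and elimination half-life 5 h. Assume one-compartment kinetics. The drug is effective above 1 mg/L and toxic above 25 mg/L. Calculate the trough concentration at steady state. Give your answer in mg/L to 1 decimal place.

2.2 mg/L

τ/t½ = 16/5 ≈ 3.2, so fraction remaining f = (1/2)^(16/5) ≈ 0.1088.
Single-dose peak C₀ = D/Vd = 2071/113 ≈ 18.327 mg/L.
Steady-state trough Cmin,ss = C₀·f/(1−f) ≈ 18.327 × 0.1088/0.8912 ≈ 2.237 mg/L.
Trough 2.2 mg/L vs MEC 1 mg/L: adequate.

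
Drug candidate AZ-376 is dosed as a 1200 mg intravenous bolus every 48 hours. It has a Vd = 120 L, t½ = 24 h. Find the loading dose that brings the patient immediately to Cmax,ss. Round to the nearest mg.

1600 mg

f = (1/2)^(48/24) ≈ 0.250000; accumulation ratio R = 1/(1−f) ≈ 1.33333.
Loading dose to hit Cmax,ss on first dose: D_load = D_maint·R ≈ 1200 × 1.33333 ≈ 1600.00 mg.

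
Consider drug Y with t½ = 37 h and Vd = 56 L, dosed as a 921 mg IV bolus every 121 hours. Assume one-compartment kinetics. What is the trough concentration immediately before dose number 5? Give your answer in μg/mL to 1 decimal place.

f = (1/2)^(τ/t½) = (1/2)^(121/37) ≈ 0.1036.
C₀ = D/Vd = 921/56 ≈ 16.446 μg/mL.
Before the 5th dose, 4 doses have been given. Superposition: Cmin = C₀·(f + f² + … + f^4).
≈ 16.446 × (0.1036 + 0.0107 + 0.0011 + 0.0001) ≈ 16.446 × 0.1155 ≈ 1.900 μg/mL.

1.9 μg/mL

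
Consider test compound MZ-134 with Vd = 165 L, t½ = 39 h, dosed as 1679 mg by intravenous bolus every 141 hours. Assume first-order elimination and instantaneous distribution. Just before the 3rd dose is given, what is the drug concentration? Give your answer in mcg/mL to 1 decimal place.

f = (1/2)^(τ/t½) = (1/2)^(141/39) ≈ 0.0816.
C₀ = D/Vd = 1679/165 ≈ 10.176 mcg/mL.
Before the 3rd dose, 2 doses have been given. Superposition: Cmin = C₀·(f + f²).
≈ 10.176 × (0.0816 + 0.0067) ≈ 10.176 × 0.0883 ≈ 0.899 mcg/mL.

0.9 mcg/mL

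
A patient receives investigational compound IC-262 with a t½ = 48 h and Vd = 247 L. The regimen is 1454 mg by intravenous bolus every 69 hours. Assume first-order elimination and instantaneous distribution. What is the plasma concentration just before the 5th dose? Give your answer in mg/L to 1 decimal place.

f = (1/2)^(τ/t½) = (1/2)^(69/48) ≈ 0.3692.
C₀ = D/Vd = 1454/247 ≈ 5.887 mg/L.
Before the 5th dose, 4 doses have been given. Superposition: Cmin = C₀·(f + f² + … + f^4).
≈ 5.887 × (0.3692 + 0.1363 + 0.0503 + 0.0186) ≈ 5.887 × 0.5744 ≈ 3.381 mg/L.

3.4 mg/L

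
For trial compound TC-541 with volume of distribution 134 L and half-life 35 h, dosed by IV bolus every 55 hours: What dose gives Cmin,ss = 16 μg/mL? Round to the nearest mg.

τ/t½ = 55/35 ≈ 1.5714, so f = (1/2)^(55/35) ≈ 0.336475.
Cmin,ss = (D/Vd)·f/(1−f), so D = Cmin,ss·Vd·(1−f)/f.
D = 16 × 134 × (1−f)/f ≈ 16 × 134 × 1.97199 ≈ 4227.95 mg.

4228 mg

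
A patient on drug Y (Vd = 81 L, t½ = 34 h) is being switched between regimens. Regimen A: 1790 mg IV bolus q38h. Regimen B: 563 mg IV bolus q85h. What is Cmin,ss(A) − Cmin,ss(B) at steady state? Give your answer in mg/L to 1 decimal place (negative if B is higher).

17.4 mg/L

Regimen A: f = (1/2)^(38/34) ≈ 0.4608; Cmin,ss = (1790/81)·f/(1−f) ≈ 18.886 mg/L.
Regimen B: f = (1/2)^(85/34) ≈ 0.1768; Cmin,ss = (563/81)·f/(1−f) ≈ 1.493 mg/L.
Difference ≈ 18.886 − 1.493 ≈ 17.393 mg/L.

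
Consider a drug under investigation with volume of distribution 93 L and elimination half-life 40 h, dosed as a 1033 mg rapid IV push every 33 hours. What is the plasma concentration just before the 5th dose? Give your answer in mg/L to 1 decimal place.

12.9 mg/L

f = (1/2)^(τ/t½) = (1/2)^(33/40) ≈ 0.5645.
C₀ = D/Vd = 1033/93 ≈ 11.108 mg/L.
Before the 5th dose, 4 doses have been given. Superposition: Cmin = C₀·(f + f² + … + f^4).
≈ 11.108 × (0.5645 + 0.3187 + 0.1799 + 0.1015) ≈ 11.108 × 1.1646 ≈ 12.936 mg/L.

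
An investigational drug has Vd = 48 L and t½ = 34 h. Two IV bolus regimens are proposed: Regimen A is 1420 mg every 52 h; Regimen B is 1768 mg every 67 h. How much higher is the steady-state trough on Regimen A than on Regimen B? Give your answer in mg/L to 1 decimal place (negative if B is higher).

3.1 mg/L

Regimen A: f = (1/2)^(52/34) ≈ 0.3464; Cmin,ss = (1420/48)·f/(1−f) ≈ 15.679 mg/L.
Regimen B: f = (1/2)^(67/34) ≈ 0.2551; Cmin,ss = (1768/48)·f/(1−f) ≈ 12.614 mg/L.
Difference ≈ 15.679 − 12.614 ≈ 3.065 mg/L.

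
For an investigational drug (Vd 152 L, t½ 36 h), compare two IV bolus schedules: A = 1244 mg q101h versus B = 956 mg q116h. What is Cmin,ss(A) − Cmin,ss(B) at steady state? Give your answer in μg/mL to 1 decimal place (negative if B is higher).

0.6 μg/mL

Regimen A: f = (1/2)^(101/36) ≈ 0.1430; Cmin,ss = (1244/152)·f/(1−f) ≈ 1.366 μg/mL.
Regimen B: f = (1/2)^(116/36) ≈ 0.1072; Cmin,ss = (956/152)·f/(1−f) ≈ 0.755 μg/mL.
Difference ≈ 1.366 − 0.755 ≈ 0.611 μg/mL.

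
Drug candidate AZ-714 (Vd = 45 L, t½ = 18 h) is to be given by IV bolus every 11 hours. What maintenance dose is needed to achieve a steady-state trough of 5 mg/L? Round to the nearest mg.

119 mg

τ/t½ = 11/18 ≈ 0.61111, so f = (1/2)^(11/18) ≈ 0.654692.
Cmin,ss = (D/Vd)·f/(1−f), so D = Cmin,ss·Vd·(1−f)/f.
D = 5 × 45 × (1−f)/f ≈ 5 × 45 × 0.52744 ≈ 118.67 mg.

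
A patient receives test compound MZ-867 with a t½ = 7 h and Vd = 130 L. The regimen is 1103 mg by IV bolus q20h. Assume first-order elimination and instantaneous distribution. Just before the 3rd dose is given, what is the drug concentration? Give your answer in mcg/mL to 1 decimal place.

f = (1/2)^(τ/t½) = (1/2)^(20/7) ≈ 0.1380.
C₀ = D/Vd = 1103/130 ≈ 8.485 mcg/mL.
Before the 3rd dose, 2 doses have been given. Superposition: Cmin = C₀·(f + f²).
≈ 8.485 × (0.1380 + 0.0190) ≈ 8.485 × 0.1570 ≈ 1.332 mcg/mL.

1.3 mcg/mL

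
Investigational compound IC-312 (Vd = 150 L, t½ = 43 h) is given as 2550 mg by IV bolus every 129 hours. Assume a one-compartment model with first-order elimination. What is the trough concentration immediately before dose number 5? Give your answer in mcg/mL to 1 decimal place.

f = (1/2)^(τ/t½) = (1/2)^(129/43) ≈ 0.1250.
C₀ = D/Vd = 2550/150 ≈ 17.000 mcg/mL.
Before the 5th dose, 4 doses have been given. Superposition: Cmin = C₀·(f + f² + … + f^4).
≈ 17.000 × (0.1250 + 0.0156 + 0.0020 + 0.0002) ≈ 17.000 × 0.1428 ≈ 2.428 mcg/mL.

2.4 mcg/mL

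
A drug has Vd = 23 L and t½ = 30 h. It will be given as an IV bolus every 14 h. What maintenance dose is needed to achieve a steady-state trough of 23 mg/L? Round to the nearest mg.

202 mg

τ/t½ = 14/30 ≈ 0.46667, so f = (1/2)^(14/30) ≈ 0.723635.
Cmin,ss = (D/Vd)·f/(1−f), so D = Cmin,ss·Vd·(1−f)/f.
D = 23 × 23 × (1−f)/f ≈ 23 × 23 × 0.38191 ≈ 202.03 mg.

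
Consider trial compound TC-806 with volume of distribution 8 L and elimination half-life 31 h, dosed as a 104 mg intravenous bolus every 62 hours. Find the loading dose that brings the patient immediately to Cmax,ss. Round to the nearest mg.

139 mg

f = (1/2)^(62/31) ≈ 0.250000; accumulation ratio R = 1/(1−f) ≈ 1.33333.
Loading dose to hit Cmax,ss on first dose: D_load = D_maint·R ≈ 104 × 1.33333 ≈ 138.67 mg.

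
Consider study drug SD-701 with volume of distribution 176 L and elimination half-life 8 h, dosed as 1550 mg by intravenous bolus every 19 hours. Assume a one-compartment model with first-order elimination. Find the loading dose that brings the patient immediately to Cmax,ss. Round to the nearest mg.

1920 mg

f = (1/2)^(19/8) ≈ 0.192776; accumulation ratio R = 1/(1−f) ≈ 1.23881.
Loading dose to hit Cmax,ss on first dose: D_load = D_maint·R ≈ 1550 × 1.23881 ≈ 1920.16 mg.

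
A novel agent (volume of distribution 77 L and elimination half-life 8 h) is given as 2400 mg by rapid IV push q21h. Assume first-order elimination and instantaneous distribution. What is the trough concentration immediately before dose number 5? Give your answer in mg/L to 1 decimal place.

f = (1/2)^(τ/t½) = (1/2)^(21/8) ≈ 0.1621.
C₀ = D/Vd = 2400/77 ≈ 31.169 mg/L.
Before the 5th dose, 4 doses have been given. Superposition: Cmin = C₀·(f + f² + … + f^4).
≈ 31.169 × (0.1621 + 0.0263 + 0.0043 + 0.0007) ≈ 31.169 × 0.1934 ≈ 6.028 mg/L.

6.0 mg/L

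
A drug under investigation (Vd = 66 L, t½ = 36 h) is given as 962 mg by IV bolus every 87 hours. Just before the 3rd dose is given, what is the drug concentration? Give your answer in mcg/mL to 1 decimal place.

3.2 mcg/mL

f = (1/2)^(τ/t½) = (1/2)^(87/36) ≈ 0.1873.
C₀ = D/Vd = 962/66 ≈ 14.576 mcg/mL.
Before the 3rd dose, 2 doses have been given. Superposition: Cmin = C₀·(f + f²).
≈ 14.576 × (0.1873 + 0.0351) ≈ 14.576 × 0.2224 ≈ 3.242 mcg/mL.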